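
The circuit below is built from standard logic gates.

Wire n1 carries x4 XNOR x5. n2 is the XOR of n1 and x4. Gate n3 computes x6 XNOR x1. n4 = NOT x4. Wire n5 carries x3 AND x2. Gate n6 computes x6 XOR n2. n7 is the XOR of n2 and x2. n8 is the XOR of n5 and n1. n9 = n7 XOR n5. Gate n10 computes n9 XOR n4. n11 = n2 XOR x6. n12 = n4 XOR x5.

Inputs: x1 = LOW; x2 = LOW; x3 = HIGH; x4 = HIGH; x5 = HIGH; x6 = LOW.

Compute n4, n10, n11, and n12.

n1 = x4 XNOR x5 = HIGH XNOR HIGH = HIGH
n2 = n1 XOR x4 = HIGH XOR HIGH = LOW
n4 = NOT x4 = NOT HIGH = LOW
n5 = x3 AND x2 = HIGH AND LOW = LOW
n7 = n2 XOR x2 = LOW XOR LOW = LOW
n9 = n7 XOR n5 = LOW XOR LOW = LOW
n10 = n9 XOR n4 = LOW XOR LOW = LOW
n11 = n2 XOR x6 = LOW XOR LOW = LOW
n12 = n4 XOR x5 = LOW XOR HIGH = HIGH

n4 = LOW; n10 = LOW; n11 = LOW; n12 = HIGH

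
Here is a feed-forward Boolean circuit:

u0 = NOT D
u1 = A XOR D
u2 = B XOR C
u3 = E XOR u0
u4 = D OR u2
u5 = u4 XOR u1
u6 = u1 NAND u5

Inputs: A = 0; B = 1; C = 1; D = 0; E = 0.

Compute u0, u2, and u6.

u0 = 1, u2 = 0, u6 = 1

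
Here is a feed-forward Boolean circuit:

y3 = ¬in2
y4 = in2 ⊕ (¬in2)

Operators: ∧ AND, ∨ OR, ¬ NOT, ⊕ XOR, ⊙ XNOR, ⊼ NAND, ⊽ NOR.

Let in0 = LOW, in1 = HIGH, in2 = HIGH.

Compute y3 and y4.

y3 = LOW; y4 = HIGH

y3 = ¬HIGH = LOW
y4 = HIGH ⊕ (¬HIGH) = HIGH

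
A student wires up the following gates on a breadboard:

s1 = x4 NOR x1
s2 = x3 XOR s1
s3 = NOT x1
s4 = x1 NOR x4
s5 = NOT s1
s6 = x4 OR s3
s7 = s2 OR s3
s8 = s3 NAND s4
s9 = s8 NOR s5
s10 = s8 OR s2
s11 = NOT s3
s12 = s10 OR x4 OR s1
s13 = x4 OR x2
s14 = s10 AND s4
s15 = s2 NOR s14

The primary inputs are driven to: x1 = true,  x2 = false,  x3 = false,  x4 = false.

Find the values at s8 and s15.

s1 = x4 NOR x1 = false NOR true = false
s2 = x3 XOR s1 = false XOR false = false
s3 = NOT x1 = NOT true = false
s4 = x1 NOR x4 = true NOR false = false
s8 = s3 NAND s4 = false NAND false = true
s10 = s8 OR s2 = true OR false = true
s14 = s10 AND s4 = true AND false = false
s15 = s2 NOR s14 = false NOR false = true

s8 = true, s15 = true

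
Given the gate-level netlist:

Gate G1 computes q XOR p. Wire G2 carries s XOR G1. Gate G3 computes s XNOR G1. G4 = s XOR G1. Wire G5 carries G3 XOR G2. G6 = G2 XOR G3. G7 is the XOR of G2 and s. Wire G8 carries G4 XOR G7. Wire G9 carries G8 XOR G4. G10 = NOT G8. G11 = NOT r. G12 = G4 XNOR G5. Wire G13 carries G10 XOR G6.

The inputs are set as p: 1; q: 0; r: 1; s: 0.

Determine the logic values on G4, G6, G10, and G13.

G4 = 1, G6 = 1, G10 = 1, G13 = 0

G1 = q XOR p = 0 XOR 1 = 1
G2 = s XOR G1 = 0 XOR 1 = 1
G3 = s XNOR G1 = 0 XNOR 1 = 0
G4 = s XOR G1 = 0 XOR 1 = 1
G6 = G2 XOR G3 = 1 XOR 0 = 1
G7 = G2 XOR s = 1 XOR 0 = 1
G8 = G4 XOR G7 = 1 XOR 1 = 0
G10 = NOT G8 = NOT 0 = 1
G13 = G10 XOR G6 = 1 XOR 1 = 0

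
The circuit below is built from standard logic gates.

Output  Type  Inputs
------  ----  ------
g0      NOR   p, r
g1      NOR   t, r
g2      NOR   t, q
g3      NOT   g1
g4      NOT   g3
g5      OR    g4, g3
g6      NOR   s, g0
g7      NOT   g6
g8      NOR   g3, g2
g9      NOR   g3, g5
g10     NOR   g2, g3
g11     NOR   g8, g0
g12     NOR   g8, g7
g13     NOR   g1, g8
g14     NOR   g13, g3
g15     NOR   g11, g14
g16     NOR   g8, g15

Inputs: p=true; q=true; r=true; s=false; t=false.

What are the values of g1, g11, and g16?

g1 = false  g11 = true  g16 = true

g0 = p NOR r = true NOR true = false
g1 = t NOR r = false NOR true = false
g2 = t NOR q = false NOR true = false
g3 = NOT g1 = NOT false = true
g8 = g3 NOR g2 = true NOR false = false
g11 = g8 NOR g0 = false NOR false = true
g13 = g1 NOR g8 = false NOR false = true
g14 = g13 NOR g3 = true NOR true = false
g15 = g11 NOR g14 = true NOR false = false
g16 = g8 NOR g15 = false NOR false = true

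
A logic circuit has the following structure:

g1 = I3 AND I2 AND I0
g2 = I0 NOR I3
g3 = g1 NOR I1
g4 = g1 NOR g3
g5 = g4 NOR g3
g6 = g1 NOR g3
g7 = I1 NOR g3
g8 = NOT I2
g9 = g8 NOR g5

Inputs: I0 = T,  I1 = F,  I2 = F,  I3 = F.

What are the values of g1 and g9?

g1 = I3 AND I2 AND I0 = F AND F AND T = F
g3 = g1 NOR I1 = F NOR F = T
g4 = g1 NOR g3 = F NOR T = F
g5 = g4 NOR g3 = F NOR T = F
g8 = NOT I2 = NOT F = T
g9 = g8 NOR g5 = T NOR F = F

g1 = F, g9 = F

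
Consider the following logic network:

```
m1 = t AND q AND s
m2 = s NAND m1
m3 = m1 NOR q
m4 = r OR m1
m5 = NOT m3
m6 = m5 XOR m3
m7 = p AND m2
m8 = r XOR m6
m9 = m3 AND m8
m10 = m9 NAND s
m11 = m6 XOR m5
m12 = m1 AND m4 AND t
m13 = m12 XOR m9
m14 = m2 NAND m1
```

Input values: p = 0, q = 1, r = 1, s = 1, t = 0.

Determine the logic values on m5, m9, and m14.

m1 = t AND q AND s = 0 AND 1 AND 1 = 0
m2 = s NAND m1 = 1 NAND 0 = 1
m3 = m1 NOR q = 0 NOR 1 = 0
m5 = NOT m3 = NOT 0 = 1
m6 = m5 XOR m3 = 1 XOR 0 = 1
m8 = r XOR m6 = 1 XOR 1 = 0
m9 = m3 AND m8 = 0 AND 0 = 0
m14 = m2 NAND m1 = 1 NAND 0 = 1

m5 = 1; m9 = 0; m14 = 1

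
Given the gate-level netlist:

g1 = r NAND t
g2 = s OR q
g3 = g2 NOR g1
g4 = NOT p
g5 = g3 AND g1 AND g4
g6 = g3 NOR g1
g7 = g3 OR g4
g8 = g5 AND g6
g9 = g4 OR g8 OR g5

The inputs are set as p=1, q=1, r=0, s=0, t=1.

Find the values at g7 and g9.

g7 = 0, g9 = 0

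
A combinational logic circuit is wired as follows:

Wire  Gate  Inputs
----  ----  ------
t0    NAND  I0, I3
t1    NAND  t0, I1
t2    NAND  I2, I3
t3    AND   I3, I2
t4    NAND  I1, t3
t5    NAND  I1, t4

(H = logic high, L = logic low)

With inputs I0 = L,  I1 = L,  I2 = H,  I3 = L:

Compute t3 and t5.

t3 = I3 AND I2 = L AND H = L
t4 = I1 NAND t3 = L NAND L = H
t5 = I1 NAND t4 = L NAND H = H

t3 = L; t5 = H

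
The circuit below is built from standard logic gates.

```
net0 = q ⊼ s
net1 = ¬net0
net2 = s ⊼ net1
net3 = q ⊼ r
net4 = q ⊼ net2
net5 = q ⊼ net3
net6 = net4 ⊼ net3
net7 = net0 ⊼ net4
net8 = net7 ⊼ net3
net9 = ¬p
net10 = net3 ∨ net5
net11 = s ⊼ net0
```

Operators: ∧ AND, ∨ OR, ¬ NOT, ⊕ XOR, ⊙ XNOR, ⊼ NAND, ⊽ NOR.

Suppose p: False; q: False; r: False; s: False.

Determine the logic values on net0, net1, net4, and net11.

net0 = True  net1 = False  net4 = True  net11 = True

net0 = q NAND s = False NAND False = True
net1 = NOT net0 = NOT True = False
net2 = s NAND net1 = False NAND False = True
net4 = q NAND net2 = False NAND True = True
net11 = s NAND net0 = False NAND True = True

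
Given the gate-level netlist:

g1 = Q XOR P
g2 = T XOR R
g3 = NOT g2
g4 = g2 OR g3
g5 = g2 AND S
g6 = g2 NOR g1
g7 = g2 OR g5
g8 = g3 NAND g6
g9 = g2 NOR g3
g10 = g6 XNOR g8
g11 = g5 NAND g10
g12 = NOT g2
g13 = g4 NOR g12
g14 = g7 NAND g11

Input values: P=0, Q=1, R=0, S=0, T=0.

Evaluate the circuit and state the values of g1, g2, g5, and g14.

g1 = Q XOR P = 1 XOR 0 = 1
g2 = T XOR R = 0 XOR 0 = 0
g3 = NOT g2 = NOT 0 = 1
g5 = g2 AND S = 0 AND 0 = 0
g6 = g2 NOR g1 = 0 NOR 1 = 0
g7 = g2 OR g5 = 0 OR 0 = 0
g8 = g3 NAND g6 = 1 NAND 0 = 1
g10 = g6 XNOR g8 = 0 XNOR 1 = 0
g11 = g5 NAND g10 = 0 NAND 0 = 1
g14 = g7 NAND g11 = 0 NAND 1 = 1

g1 = 1; g2 = 0; g5 = 0; g14 = 1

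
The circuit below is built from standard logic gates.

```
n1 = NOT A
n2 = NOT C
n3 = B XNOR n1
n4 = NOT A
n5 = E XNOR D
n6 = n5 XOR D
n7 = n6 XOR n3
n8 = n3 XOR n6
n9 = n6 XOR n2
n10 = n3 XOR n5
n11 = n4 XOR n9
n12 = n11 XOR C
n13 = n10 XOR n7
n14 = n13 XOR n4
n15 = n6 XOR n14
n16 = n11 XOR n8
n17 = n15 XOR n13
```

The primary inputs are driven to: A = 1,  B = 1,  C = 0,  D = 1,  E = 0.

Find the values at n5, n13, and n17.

n5 = 0, n13 = 1, n17 = 1

n1 = NOT A = NOT 1 = 0
n3 = B XNOR n1 = 1 XNOR 0 = 0
n4 = NOT A = NOT 1 = 0
n5 = E XNOR D = 0 XNOR 1 = 0
n6 = n5 XOR D = 0 XOR 1 = 1
n7 = n6 XOR n3 = 1 XOR 0 = 1
n10 = n3 XOR n5 = 0 XOR 0 = 0
n13 = n10 XOR n7 = 0 XOR 1 = 1
n14 = n13 XOR n4 = 1 XOR 0 = 1
n15 = n6 XOR n14 = 1 XOR 1 = 0
n17 = n15 XOR n13 = 0 XOR 1 = 1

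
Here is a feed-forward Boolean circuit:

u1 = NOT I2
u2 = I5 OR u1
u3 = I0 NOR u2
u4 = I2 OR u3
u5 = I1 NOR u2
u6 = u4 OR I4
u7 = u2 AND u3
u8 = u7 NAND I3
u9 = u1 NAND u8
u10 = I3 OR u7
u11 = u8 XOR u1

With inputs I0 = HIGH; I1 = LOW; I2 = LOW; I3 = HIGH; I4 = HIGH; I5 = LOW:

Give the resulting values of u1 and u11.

u1 = HIGH; u11 = LOW

u1 = NOT I2 = NOT LOW = HIGH
u2 = I5 OR u1 = LOW OR HIGH = HIGH
u3 = I0 NOR u2 = HIGH NOR HIGH = LOW
u7 = u2 AND u3 = HIGH AND LOW = LOW
u8 = u7 NAND I3 = LOW NAND HIGH = HIGH
u11 = u8 XOR u1 = HIGH XOR HIGH = LOW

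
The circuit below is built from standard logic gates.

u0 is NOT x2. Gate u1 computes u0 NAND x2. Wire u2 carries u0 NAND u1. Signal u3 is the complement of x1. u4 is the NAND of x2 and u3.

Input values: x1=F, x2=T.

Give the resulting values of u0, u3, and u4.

u0 = NOT x2 = NOT T = F
u3 = NOT x1 = NOT F = T
u4 = x2 NAND u3 = T NAND T = F

u0 = F; u3 = T; u4 = F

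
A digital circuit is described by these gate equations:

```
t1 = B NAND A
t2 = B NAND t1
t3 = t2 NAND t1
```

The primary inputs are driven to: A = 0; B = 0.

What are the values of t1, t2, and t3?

t1 = B NAND A = 0 NAND 0 = 1
t2 = B NAND t1 = 0 NAND 1 = 1
t3 = t2 NAND t1 = 1 NAND 1 = 0

t1 = 1; t2 = 1; t3 = 0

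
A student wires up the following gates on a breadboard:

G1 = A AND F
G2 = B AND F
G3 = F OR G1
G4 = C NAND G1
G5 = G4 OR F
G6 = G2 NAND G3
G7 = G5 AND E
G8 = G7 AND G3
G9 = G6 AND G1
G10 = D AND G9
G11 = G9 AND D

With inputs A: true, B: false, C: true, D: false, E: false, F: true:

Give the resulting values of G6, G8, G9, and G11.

G6 = true  G8 = false  G9 = true  G11 = false

G1 = A AND F = true AND true = true
G2 = B AND F = false AND true = false
G3 = F OR G1 = true OR true = true
G4 = C NAND G1 = true NAND true = false
G5 = G4 OR F = false OR true = true
G6 = G2 NAND G3 = false NAND true = true
G7 = G5 AND E = true AND false = false
G8 = G7 AND G3 = false AND true = false
G9 = G6 AND G1 = true AND true = true
G11 = G9 AND D = true AND false = false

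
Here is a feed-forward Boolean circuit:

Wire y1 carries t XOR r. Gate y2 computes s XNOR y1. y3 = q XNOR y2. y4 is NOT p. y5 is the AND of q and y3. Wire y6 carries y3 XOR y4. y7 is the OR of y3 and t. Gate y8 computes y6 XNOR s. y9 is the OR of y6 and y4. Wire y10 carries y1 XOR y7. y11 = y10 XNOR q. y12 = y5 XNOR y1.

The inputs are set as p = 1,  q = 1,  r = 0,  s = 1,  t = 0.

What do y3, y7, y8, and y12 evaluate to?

y1 = t XOR r = 0 XOR 0 = 0
y2 = s XNOR y1 = 1 XNOR 0 = 0
y3 = q XNOR y2 = 1 XNOR 0 = 0
y4 = NOT p = NOT 1 = 0
y5 = q AND y3 = 1 AND 0 = 0
y6 = y3 XOR y4 = 0 XOR 0 = 0
y7 = y3 OR t = 0 OR 0 = 0
y8 = y6 XNOR s = 0 XNOR 1 = 0
y12 = y5 XNOR y1 = 0 XNOR 0 = 1

y3 = 0, y7 = 0, y8 = 0, y12 = 1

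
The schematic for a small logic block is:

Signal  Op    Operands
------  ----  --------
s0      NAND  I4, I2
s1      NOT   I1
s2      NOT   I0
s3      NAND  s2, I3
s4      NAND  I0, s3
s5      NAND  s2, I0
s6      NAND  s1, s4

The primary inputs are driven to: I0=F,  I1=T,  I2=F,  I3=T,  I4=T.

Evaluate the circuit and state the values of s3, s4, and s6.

s1 = NOT I1 = NOT T = F
s2 = NOT I0 = NOT F = T
s3 = s2 NAND I3 = T NAND T = F
s4 = I0 NAND s3 = F NAND F = T
s6 = s1 NAND s4 = F NAND T = T

s3 = F, s4 = T, s6 = T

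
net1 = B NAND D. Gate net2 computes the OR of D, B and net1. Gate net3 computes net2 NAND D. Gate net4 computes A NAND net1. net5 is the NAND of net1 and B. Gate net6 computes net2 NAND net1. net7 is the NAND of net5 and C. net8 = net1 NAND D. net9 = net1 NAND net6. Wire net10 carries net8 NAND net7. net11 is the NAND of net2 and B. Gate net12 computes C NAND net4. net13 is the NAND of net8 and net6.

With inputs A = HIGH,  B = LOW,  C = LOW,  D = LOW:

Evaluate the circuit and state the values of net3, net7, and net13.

net3 = HIGH  net7 = HIGH  net13 = HIGH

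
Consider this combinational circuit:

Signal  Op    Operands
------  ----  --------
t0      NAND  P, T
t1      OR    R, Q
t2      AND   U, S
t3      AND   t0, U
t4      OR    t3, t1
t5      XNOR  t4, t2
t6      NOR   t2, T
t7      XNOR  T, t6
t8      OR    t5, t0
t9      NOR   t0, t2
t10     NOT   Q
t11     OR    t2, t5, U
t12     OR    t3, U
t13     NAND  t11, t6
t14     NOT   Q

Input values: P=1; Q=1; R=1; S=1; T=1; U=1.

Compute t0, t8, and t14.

t0 = P NAND T = 1 NAND 1 = 0
t1 = R OR Q = 1 OR 1 = 1
t2 = U AND S = 1 AND 1 = 1
t3 = t0 AND U = 0 AND 1 = 0
t4 = t3 OR t1 = 0 OR 1 = 1
t5 = t4 XNOR t2 = 1 XNOR 1 = 1
t8 = t5 OR t0 = 1 OR 0 = 1
t14 = NOT Q = NOT 1 = 0

t0 = 0, t8 = 1, t14 = 0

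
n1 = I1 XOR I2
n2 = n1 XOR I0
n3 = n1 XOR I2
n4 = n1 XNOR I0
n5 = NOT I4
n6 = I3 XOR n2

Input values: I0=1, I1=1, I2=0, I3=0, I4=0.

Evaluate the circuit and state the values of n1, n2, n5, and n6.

n1 = 1; n2 = 0; n5 = 1; n6 = 0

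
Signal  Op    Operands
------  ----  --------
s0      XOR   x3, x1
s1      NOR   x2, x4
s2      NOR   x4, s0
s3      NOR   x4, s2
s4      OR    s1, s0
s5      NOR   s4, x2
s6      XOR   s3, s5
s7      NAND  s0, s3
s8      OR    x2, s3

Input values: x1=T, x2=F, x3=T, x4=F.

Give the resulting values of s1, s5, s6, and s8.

s1 = T  s5 = F  s6 = F  s8 = F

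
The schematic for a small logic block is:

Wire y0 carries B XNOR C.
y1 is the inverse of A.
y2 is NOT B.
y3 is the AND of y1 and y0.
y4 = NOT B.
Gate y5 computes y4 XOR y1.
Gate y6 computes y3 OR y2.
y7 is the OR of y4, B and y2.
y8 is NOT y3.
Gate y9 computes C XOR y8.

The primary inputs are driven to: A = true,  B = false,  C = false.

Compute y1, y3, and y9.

y0 = B XNOR C = false XNOR false = true
y1 = NOT A = NOT true = false
y3 = y1 AND y0 = false AND true = false
y8 = NOT y3 = NOT false = true
y9 = C XOR y8 = false XOR true = true

y1 = false; y3 = false; y9 = true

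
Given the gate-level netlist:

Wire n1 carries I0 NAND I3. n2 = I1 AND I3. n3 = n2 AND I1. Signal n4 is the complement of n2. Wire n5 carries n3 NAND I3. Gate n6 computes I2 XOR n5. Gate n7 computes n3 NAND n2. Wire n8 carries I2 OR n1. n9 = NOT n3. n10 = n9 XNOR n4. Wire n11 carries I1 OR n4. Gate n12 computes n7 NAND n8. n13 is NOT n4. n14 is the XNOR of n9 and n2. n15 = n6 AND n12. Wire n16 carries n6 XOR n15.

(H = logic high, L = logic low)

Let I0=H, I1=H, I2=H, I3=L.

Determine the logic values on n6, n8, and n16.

n6 = L; n8 = H; n16 = L

n1 = I0 NAND I3 = H NAND L = H
n2 = I1 AND I3 = H AND L = L
n3 = n2 AND I1 = L AND H = L
n5 = n3 NAND I3 = L NAND L = H
n6 = I2 XOR n5 = H XOR H = L
n7 = n3 NAND n2 = L NAND L = H
n8 = I2 OR n1 = H OR H = H
n12 = n7 NAND n8 = H NAND H = L
n15 = n6 AND n12 = L AND L = L
n16 = n6 XOR n15 = L XOR L = L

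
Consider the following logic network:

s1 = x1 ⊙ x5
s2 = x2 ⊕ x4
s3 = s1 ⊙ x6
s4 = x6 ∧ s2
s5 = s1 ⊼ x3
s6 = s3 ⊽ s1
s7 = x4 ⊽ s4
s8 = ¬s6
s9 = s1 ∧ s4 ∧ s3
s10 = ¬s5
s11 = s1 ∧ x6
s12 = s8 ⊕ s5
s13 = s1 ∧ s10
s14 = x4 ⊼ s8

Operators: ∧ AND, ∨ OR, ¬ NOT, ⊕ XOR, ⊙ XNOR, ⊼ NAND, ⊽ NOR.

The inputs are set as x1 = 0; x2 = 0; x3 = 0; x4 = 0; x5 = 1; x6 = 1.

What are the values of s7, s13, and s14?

s7 = 1; s13 = 0; s14 = 1

s1 = x1 XNOR x5 = 0 XNOR 1 = 0
s2 = x2 XOR x4 = 0 XOR 0 = 0
s3 = s1 XNOR x6 = 0 XNOR 1 = 0
s4 = x6 AND s2 = 1 AND 0 = 0
s5 = s1 NAND x3 = 0 NAND 0 = 1
s6 = s3 NOR s1 = 0 NOR 0 = 1
s7 = x4 NOR s4 = 0 NOR 0 = 1
s8 = NOT s6 = NOT 1 = 0
s10 = NOT s5 = NOT 1 = 0
s13 = s1 AND s10 = 0 AND 0 = 0
s14 = x4 NAND s8 = 0 NAND 0 = 1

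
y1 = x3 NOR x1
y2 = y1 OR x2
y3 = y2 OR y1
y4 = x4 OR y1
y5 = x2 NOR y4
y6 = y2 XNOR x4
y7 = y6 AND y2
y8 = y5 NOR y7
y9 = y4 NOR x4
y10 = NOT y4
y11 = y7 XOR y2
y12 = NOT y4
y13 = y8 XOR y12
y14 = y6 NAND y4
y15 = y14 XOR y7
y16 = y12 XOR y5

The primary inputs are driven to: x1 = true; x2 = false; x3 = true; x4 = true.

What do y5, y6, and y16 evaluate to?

y5 = false; y6 = false; y16 = false

y1 = x3 NOR x1 = true NOR true = false
y2 = y1 OR x2 = false OR false = false
y4 = x4 OR y1 = true OR false = true
y5 = x2 NOR y4 = false NOR true = false
y6 = y2 XNOR x4 = false XNOR true = false
y12 = NOT y4 = NOT true = false
y16 = y12 XOR y5 = false XOR false = false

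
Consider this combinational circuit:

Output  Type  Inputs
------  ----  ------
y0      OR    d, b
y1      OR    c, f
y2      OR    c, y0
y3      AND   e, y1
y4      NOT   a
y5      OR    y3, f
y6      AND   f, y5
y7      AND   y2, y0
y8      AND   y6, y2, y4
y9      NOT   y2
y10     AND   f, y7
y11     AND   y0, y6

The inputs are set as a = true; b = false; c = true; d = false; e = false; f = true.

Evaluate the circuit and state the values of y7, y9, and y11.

y0 = d OR b = false OR false = false
y1 = c OR f = true OR true = true
y2 = c OR y0 = true OR false = true
y3 = e AND y1 = false AND true = false
y5 = y3 OR f = false OR true = true
y6 = f AND y5 = true AND true = true
y7 = y2 AND y0 = true AND false = false
y9 = NOT y2 = NOT true = false
y11 = y0 AND y6 = false AND true = false

y7 = false, y9 = false, y11 = false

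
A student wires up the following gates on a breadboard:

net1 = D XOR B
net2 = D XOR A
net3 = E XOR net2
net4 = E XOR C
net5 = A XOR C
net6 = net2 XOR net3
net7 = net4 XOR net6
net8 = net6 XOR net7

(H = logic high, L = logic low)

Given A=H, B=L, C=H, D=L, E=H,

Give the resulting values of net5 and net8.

net5 = L  net8 = L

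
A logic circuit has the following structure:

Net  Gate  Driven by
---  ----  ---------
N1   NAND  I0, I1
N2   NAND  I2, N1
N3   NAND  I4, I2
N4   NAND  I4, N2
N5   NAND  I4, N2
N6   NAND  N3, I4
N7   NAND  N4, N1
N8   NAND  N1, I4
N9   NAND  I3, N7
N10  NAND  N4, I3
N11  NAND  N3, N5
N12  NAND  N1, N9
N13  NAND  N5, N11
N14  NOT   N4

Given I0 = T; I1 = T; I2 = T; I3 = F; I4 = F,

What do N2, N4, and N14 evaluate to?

N2 = T, N4 = T, N14 = F

N1 = I0 NAND I1 = T NAND T = F
N2 = I2 NAND N1 = T NAND F = T
N4 = I4 NAND N2 = F NAND T = T
N14 = NOT N4 = NOT T = F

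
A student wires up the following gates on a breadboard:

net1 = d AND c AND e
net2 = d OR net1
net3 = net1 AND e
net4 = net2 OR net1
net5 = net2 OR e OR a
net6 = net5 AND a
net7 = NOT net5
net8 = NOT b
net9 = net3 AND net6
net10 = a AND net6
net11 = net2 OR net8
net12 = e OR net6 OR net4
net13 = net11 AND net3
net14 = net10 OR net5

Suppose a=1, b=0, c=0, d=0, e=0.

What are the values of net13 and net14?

net13 = 0; net14 = 1

net1 = d AND c AND e = 0 AND 0 AND 0 = 0
net2 = d OR net1 = 0 OR 0 = 0
net3 = net1 AND e = 0 AND 0 = 0
net5 = net2 OR e OR a = 0 OR 0 OR 1 = 1
net6 = net5 AND a = 1 AND 1 = 1
net8 = NOT b = NOT 0 = 1
net10 = a AND net6 = 1 AND 1 = 1
net11 = net2 OR net8 = 0 OR 1 = 1
net13 = net11 AND net3 = 1 AND 0 = 0
net14 = net10 OR net5 = 1 OR 1 = 1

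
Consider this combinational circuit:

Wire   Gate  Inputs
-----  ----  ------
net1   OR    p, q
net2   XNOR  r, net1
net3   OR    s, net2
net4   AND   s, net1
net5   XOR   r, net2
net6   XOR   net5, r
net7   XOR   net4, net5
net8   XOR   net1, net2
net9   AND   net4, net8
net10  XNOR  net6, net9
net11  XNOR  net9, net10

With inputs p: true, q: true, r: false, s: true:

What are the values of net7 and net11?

net1 = p OR q = true OR true = true
net2 = r XNOR net1 = false XNOR true = false
net4 = s AND net1 = true AND true = true
net5 = r XOR net2 = false XOR false = false
net6 = net5 XOR r = false XOR false = false
net7 = net4 XOR net5 = true XOR false = true
net8 = net1 XOR net2 = true XOR false = true
net9 = net4 AND net8 = true AND true = true
net10 = net6 XNOR net9 = false XNOR true = false
net11 = net9 XNOR net10 = true XNOR false = false

net7 = true; net11 = false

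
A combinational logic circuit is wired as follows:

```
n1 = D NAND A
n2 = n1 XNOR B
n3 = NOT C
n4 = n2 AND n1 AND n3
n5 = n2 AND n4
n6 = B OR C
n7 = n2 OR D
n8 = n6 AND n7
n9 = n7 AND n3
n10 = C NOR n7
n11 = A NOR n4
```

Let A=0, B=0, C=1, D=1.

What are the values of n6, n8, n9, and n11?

n6 = 1; n8 = 1; n9 = 0; n11 = 1

n1 = D NAND A = 1 NAND 0 = 1
n2 = n1 XNOR B = 1 XNOR 0 = 0
n3 = NOT C = NOT 1 = 0
n4 = n2 AND n1 AND n3 = 0 AND 1 AND 0 = 0
n6 = B OR C = 0 OR 1 = 1
n7 = n2 OR D = 0 OR 1 = 1
n8 = n6 AND n7 = 1 AND 1 = 1
n9 = n7 AND n3 = 1 AND 0 = 0
n11 = A NOR n4 = 0 NOR 0 = 1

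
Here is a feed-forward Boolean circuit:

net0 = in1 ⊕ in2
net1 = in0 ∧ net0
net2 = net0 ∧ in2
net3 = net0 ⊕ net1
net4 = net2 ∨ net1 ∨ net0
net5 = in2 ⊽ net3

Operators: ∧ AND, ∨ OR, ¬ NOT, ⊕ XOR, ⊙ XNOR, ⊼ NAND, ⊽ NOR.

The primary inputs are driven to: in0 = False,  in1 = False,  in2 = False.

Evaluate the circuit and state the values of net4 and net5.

net0 = in1 XOR in2 = False XOR False = False
net1 = in0 AND net0 = False AND False = False
net2 = net0 AND in2 = False AND False = False
net3 = net0 XOR net1 = False XOR False = False
net4 = net2 OR net1 OR net0 = False OR False OR False = False
net5 = in2 NOR net3 = False NOR False = True

net4 = False  net5 = True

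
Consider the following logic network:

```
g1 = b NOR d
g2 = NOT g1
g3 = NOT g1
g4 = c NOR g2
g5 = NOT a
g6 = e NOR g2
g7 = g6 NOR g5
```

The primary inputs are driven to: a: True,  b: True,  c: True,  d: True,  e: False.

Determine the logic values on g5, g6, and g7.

g5 = False, g6 = False, g7 = True

g1 = b NOR d = True NOR True = False
g2 = NOT g1 = NOT False = True
g5 = NOT a = NOT True = False
g6 = e NOR g2 = False NOR True = False
g7 = g6 NOR g5 = False NOR False = True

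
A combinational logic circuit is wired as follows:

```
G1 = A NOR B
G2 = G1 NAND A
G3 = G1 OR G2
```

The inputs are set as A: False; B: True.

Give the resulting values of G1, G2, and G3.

G1 = A NOR B = False NOR True = False
G2 = G1 NAND A = False NAND False = True
G3 = G1 OR G2 = False OR True = True

G1 = False, G2 = True, G3 = True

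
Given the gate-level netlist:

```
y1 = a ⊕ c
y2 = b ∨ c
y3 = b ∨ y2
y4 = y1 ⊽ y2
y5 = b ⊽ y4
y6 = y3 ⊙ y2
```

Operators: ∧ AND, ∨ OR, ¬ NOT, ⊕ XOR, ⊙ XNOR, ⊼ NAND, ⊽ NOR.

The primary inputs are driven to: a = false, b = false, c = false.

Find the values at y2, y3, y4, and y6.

y2 = false  y3 = false  y4 = true  y6 = true

y1 = a XOR c = false XOR false = false
y2 = b OR c = false OR false = false
y3 = b OR y2 = false OR false = false
y4 = y1 NOR y2 = false NOR false = true
y6 = y3 XNOR y2 = false XNOR false = true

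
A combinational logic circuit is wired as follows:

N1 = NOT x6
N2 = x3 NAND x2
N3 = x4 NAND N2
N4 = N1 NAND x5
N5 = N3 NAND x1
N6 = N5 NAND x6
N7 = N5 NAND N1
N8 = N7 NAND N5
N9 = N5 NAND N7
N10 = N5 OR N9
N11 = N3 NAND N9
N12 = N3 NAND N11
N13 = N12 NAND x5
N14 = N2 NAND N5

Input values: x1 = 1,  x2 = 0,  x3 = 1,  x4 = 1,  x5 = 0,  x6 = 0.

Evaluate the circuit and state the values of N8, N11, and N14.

N1 = NOT x6 = NOT 0 = 1
N2 = x3 NAND x2 = 1 NAND 0 = 1
N3 = x4 NAND N2 = 1 NAND 1 = 0
N5 = N3 NAND x1 = 0 NAND 1 = 1
N7 = N5 NAND N1 = 1 NAND 1 = 0
N8 = N7 NAND N5 = 0 NAND 1 = 1
N9 = N5 NAND N7 = 1 NAND 0 = 1
N11 = N3 NAND N9 = 0 NAND 1 = 1
N14 = N2 NAND N5 = 1 NAND 1 = 0

N8 = 1, N11 = 1, N14 = 0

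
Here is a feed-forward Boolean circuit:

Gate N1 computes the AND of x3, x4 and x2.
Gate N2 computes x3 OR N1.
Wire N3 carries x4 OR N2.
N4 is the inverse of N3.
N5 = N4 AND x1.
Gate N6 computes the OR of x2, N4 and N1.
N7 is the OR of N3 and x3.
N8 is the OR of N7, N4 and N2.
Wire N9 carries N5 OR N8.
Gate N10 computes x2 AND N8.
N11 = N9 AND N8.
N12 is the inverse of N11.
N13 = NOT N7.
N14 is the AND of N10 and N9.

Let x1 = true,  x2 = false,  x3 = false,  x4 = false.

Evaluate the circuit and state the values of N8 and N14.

N8 = true  N14 = false

N1 = x3 AND x4 AND x2 = false AND false AND false = false
N2 = x3 OR N1 = false OR false = false
N3 = x4 OR N2 = false OR false = false
N4 = NOT N3 = NOT false = true
N5 = N4 AND x1 = true AND true = true
N7 = N3 OR x3 = false OR false = false
N8 = N7 OR N4 OR N2 = false OR true OR false = true
N9 = N5 OR N8 = true OR true = true
N10 = x2 AND N8 = false AND true = false
N14 = N10 AND N9 = false AND true = false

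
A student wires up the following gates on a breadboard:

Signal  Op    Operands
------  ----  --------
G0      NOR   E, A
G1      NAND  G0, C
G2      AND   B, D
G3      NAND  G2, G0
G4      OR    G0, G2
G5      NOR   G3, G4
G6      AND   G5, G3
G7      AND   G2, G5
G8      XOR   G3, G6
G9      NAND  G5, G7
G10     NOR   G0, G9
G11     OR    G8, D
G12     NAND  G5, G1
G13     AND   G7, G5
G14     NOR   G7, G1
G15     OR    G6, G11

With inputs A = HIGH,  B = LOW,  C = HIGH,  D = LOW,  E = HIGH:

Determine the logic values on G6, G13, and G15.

G6 = LOW; G13 = LOW; G15 = HIGH

G0 = E NOR A = HIGH NOR HIGH = LOW
G2 = B AND D = LOW AND LOW = LOW
G3 = G2 NAND G0 = LOW NAND LOW = HIGH
G4 = G0 OR G2 = LOW OR LOW = LOW
G5 = G3 NOR G4 = HIGH NOR LOW = LOW
G6 = G5 AND G3 = LOW AND HIGH = LOW
G7 = G2 AND G5 = LOW AND LOW = LOW
G8 = G3 XOR G6 = HIGH XOR LOW = HIGH
G11 = G8 OR D = HIGH OR LOW = HIGH
G13 = G7 AND G5 = LOW AND LOW = LOW
G15 = G6 OR G11 = LOW OR HIGH = HIGH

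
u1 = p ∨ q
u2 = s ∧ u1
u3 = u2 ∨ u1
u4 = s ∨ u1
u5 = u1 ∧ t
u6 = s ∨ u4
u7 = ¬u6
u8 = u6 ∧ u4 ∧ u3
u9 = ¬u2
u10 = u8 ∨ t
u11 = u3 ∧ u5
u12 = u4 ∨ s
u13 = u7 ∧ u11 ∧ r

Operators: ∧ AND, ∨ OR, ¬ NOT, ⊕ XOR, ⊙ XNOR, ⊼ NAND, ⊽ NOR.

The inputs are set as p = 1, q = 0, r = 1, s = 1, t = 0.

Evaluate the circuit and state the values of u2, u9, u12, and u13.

u1 = p OR q = 1 OR 0 = 1
u2 = s AND u1 = 1 AND 1 = 1
u3 = u2 OR u1 = 1 OR 1 = 1
u4 = s OR u1 = 1 OR 1 = 1
u5 = u1 AND t = 1 AND 0 = 0
u6 = s OR u4 = 1 OR 1 = 1
u7 = NOT u6 = NOT 1 = 0
u9 = NOT u2 = NOT 1 = 0
u11 = u3 AND u5 = 1 AND 0 = 0
u12 = u4 OR s = 1 OR 1 = 1
u13 = u7 AND u11 AND r = 0 AND 0 AND 1 = 0

u2 = 1, u9 = 0, u12 = 1, u13 = 0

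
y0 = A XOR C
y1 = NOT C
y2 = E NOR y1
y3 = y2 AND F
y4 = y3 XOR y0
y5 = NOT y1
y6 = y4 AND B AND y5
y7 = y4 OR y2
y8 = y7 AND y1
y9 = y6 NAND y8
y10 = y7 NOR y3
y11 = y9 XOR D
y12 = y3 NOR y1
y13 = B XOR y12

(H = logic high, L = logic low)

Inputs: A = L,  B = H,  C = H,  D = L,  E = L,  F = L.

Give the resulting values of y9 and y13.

y9 = H; y13 = L

y0 = A XOR C = L XOR H = H
y1 = NOT C = NOT H = L
y2 = E NOR y1 = L NOR L = H
y3 = y2 AND F = H AND L = L
y4 = y3 XOR y0 = L XOR H = H
y5 = NOT y1 = NOT L = H
y6 = y4 AND B AND y5 = H AND H AND H = H
y7 = y4 OR y2 = H OR H = H
y8 = y7 AND y1 = H AND L = L
y9 = y6 NAND y8 = H NAND L = H
y12 = y3 NOR y1 = L NOR L = H
y13 = B XOR y12 = H XOR H = L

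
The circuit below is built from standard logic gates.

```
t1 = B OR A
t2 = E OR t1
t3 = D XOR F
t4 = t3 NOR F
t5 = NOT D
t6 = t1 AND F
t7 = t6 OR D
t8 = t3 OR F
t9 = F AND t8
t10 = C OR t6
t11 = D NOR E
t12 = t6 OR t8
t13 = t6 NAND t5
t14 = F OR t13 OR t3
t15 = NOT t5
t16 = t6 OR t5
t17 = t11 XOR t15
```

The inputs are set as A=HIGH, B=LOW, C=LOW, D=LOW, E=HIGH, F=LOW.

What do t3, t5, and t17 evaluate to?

t3 = LOW  t5 = HIGH  t17 = LOW

t3 = D XOR F = LOW XOR LOW = LOW
t5 = NOT D = NOT LOW = HIGH
t11 = D NOR E = LOW NOR HIGH = LOW
t15 = NOT t5 = NOT HIGH = LOW
t17 = t11 XOR t15 = LOW XOR LOW = LOW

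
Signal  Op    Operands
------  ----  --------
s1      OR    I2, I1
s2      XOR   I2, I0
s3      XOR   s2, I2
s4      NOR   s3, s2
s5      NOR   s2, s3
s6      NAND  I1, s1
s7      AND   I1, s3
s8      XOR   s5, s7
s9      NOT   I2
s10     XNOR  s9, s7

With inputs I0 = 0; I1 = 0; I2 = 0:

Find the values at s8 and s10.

s8 = 1  s10 = 0

s2 = I2 XOR I0 = 0 XOR 0 = 0
s3 = s2 XOR I2 = 0 XOR 0 = 0
s5 = s2 NOR s3 = 0 NOR 0 = 1
s7 = I1 AND s3 = 0 AND 0 = 0
s8 = s5 XOR s7 = 1 XOR 0 = 1
s9 = NOT I2 = NOT 0 = 1
s10 = s9 XNOR s7 = 1 XNOR 0 = 0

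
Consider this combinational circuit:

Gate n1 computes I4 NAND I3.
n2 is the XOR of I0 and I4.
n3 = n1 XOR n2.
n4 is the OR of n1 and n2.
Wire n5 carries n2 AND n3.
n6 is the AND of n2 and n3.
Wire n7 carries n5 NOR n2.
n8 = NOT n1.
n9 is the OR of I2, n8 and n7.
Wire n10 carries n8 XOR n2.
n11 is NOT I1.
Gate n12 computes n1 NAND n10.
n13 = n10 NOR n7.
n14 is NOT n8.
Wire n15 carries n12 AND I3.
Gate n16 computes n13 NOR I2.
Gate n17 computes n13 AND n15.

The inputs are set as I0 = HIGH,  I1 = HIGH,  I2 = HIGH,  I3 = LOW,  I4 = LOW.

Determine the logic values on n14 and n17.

n1 = I4 NAND I3 = LOW NAND LOW = HIGH
n2 = I0 XOR I4 = HIGH XOR LOW = HIGH
n3 = n1 XOR n2 = HIGH XOR HIGH = LOW
n5 = n2 AND n3 = HIGH AND LOW = LOW
n7 = n5 NOR n2 = LOW NOR HIGH = LOW
n8 = NOT n1 = NOT HIGH = LOW
n10 = n8 XOR n2 = LOW XOR HIGH = HIGH
n12 = n1 NAND n10 = HIGH NAND HIGH = LOW
n13 = n10 NOR n7 = HIGH NOR LOW = LOW
n14 = NOT n8 = NOT LOW = HIGH
n15 = n12 AND I3 = LOW AND LOW = LOW
n17 = n13 AND n15 = LOW AND LOW = LOW

n14 = HIGH, n17 = LOW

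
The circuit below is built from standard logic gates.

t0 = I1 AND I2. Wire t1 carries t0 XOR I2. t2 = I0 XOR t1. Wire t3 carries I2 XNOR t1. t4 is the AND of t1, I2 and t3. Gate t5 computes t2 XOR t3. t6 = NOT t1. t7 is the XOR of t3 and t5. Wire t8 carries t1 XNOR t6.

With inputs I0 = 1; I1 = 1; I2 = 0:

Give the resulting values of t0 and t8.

t0 = 0; t8 = 0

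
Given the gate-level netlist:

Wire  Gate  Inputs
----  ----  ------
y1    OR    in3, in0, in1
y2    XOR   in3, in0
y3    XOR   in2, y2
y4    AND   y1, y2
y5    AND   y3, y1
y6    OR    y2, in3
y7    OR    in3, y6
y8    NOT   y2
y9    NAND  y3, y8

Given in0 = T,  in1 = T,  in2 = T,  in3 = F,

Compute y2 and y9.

y2 = T  y9 = T

y2 = in3 XOR in0 = F XOR T = T
y3 = in2 XOR y2 = T XOR T = F
y8 = NOT y2 = NOT T = F
y9 = y3 NAND y8 = F NAND F = T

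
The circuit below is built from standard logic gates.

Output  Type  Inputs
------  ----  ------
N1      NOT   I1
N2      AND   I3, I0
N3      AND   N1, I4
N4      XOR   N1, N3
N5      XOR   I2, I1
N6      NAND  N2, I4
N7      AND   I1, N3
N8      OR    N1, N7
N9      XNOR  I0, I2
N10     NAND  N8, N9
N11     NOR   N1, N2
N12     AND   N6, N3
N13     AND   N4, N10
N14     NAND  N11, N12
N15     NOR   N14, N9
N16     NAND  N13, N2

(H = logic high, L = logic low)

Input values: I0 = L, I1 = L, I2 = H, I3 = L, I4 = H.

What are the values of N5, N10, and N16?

N5 = H  N10 = H  N16 = H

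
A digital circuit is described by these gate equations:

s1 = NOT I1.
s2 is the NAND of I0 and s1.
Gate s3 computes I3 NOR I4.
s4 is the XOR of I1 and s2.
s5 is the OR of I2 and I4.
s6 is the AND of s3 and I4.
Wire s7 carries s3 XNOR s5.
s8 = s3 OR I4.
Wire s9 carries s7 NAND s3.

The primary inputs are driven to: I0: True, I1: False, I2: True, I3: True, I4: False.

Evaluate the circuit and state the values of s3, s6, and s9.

s3 = False; s6 = False; s9 = True

s3 = I3 NOR I4 = True NOR False = False
s5 = I2 OR I4 = True OR False = True
s6 = s3 AND I4 = False AND False = False
s7 = s3 XNOR s5 = False XNOR True = False
s9 = s7 NAND s3 = False NAND False = True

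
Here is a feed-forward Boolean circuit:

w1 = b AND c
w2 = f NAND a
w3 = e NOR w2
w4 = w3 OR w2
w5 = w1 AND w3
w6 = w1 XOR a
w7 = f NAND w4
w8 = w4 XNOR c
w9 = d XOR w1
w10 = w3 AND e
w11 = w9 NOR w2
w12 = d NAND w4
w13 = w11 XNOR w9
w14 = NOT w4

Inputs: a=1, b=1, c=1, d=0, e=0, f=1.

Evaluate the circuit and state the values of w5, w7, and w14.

w1 = b AND c = 1 AND 1 = 1
w2 = f NAND a = 1 NAND 1 = 0
w3 = e NOR w2 = 0 NOR 0 = 1
w4 = w3 OR w2 = 1 OR 0 = 1
w5 = w1 AND w3 = 1 AND 1 = 1
w7 = f NAND w4 = 1 NAND 1 = 0
w14 = NOT w4 = NOT 1 = 0

w5 = 1, w7 = 0, w14 = 0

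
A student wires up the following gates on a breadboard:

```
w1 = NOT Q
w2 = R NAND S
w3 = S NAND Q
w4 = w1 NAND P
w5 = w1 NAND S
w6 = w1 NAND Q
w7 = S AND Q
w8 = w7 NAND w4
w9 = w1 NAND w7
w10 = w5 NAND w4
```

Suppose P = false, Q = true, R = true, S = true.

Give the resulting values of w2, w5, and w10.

w2 = false  w5 = true  w10 = false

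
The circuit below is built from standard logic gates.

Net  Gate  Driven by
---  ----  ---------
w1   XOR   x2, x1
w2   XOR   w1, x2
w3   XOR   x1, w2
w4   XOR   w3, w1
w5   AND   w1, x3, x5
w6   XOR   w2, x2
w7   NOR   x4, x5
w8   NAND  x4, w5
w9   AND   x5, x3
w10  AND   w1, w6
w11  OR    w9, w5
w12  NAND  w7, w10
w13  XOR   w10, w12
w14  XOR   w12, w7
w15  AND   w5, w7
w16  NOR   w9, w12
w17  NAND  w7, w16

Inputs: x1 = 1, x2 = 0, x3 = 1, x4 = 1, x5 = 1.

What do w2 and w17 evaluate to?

w1 = x2 XOR x1 = 0 XOR 1 = 1
w2 = w1 XOR x2 = 1 XOR 0 = 1
w6 = w2 XOR x2 = 1 XOR 0 = 1
w7 = x4 NOR x5 = 1 NOR 1 = 0
w9 = x5 AND x3 = 1 AND 1 = 1
w10 = w1 AND w6 = 1 AND 1 = 1
w12 = w7 NAND w10 = 0 NAND 1 = 1
w16 = w9 NOR w12 = 1 NOR 1 = 0
w17 = w7 NAND w16 = 0 NAND 0 = 1

w2 = 1; w17 = 1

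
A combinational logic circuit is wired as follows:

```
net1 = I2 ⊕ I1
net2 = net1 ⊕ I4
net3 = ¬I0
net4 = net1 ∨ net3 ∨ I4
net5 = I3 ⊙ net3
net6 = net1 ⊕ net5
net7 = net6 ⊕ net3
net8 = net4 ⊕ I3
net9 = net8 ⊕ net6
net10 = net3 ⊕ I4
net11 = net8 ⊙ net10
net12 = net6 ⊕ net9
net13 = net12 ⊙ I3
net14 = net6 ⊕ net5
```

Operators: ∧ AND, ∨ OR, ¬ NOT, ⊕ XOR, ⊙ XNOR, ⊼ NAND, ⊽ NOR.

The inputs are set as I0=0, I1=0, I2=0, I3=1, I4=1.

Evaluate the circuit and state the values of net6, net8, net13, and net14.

net6 = 1  net8 = 0  net13 = 0  net14 = 0

net1 = I2 XOR I1 = 0 XOR 0 = 0
net3 = NOT I0 = NOT 0 = 1
net4 = net1 OR net3 OR I4 = 0 OR 1 OR 1 = 1
net5 = I3 XNOR net3 = 1 XNOR 1 = 1
net6 = net1 XOR net5 = 0 XOR 1 = 1
net8 = net4 XOR I3 = 1 XOR 1 = 0
net9 = net8 XOR net6 = 0 XOR 1 = 1
net12 = net6 XOR net9 = 1 XOR 1 = 0
net13 = net12 XNOR I3 = 0 XNOR 1 = 0
net14 = net6 XOR net5 = 1 XOR 1 = 0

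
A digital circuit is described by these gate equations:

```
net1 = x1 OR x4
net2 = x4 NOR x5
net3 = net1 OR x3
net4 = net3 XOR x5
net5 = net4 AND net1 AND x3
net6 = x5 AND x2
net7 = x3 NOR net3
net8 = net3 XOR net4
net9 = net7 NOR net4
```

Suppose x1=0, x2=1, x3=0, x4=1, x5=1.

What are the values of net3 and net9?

net1 = x1 OR x4 = 0 OR 1 = 1
net3 = net1 OR x3 = 1 OR 0 = 1
net4 = net3 XOR x5 = 1 XOR 1 = 0
net7 = x3 NOR net3 = 0 NOR 1 = 0
net9 = net7 NOR net4 = 0 NOR 0 = 1

net3 = 1, net9 = 1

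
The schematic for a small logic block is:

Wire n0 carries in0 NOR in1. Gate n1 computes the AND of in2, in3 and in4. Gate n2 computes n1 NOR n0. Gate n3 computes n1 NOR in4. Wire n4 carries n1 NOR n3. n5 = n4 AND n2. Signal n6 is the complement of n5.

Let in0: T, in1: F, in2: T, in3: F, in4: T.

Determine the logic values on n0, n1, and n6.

n0 = F, n1 = F, n6 = F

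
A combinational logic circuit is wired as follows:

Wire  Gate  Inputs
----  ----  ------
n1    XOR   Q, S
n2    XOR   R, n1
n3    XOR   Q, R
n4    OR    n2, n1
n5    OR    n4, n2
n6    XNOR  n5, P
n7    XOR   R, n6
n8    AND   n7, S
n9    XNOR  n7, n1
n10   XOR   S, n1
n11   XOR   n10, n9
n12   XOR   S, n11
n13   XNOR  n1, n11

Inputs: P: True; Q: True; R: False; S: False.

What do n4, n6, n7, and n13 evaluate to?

n1 = Q XOR S = True XOR False = True
n2 = R XOR n1 = False XOR True = True
n4 = n2 OR n1 = True OR True = True
n5 = n4 OR n2 = True OR True = True
n6 = n5 XNOR P = True XNOR True = True
n7 = R XOR n6 = False XOR True = True
n9 = n7 XNOR n1 = True XNOR True = True
n10 = S XOR n1 = False XOR True = True
n11 = n10 XOR n9 = True XOR True = False
n13 = n1 XNOR n11 = True XNOR False = False

n4 = True, n6 = True, n7 = True, n13 = False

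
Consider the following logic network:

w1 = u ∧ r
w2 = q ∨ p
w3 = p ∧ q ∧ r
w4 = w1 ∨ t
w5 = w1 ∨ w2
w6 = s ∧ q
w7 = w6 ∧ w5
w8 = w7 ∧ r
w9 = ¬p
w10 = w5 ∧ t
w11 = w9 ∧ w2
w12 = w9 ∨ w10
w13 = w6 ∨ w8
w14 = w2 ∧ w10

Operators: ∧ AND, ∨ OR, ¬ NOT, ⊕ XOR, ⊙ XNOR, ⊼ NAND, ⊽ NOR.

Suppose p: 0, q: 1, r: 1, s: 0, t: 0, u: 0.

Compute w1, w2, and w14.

w1 = u AND r = 0 AND 1 = 0
w2 = q OR p = 1 OR 0 = 1
w5 = w1 OR w2 = 0 OR 1 = 1
w10 = w5 AND t = 1 AND 0 = 0
w14 = w2 AND w10 = 1 AND 0 = 0

w1 = 0; w2 = 1; w14 = 0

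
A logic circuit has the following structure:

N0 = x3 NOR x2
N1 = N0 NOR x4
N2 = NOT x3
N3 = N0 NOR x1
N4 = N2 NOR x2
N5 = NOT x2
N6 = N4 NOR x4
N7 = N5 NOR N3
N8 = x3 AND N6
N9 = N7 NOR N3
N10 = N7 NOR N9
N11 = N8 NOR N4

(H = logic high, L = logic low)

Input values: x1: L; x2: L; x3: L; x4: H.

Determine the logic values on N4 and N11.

N2 = NOT x3 = NOT L = H
N4 = N2 NOR x2 = H NOR L = L
N6 = N4 NOR x4 = L NOR H = L
N8 = x3 AND N6 = L AND L = L
N11 = N8 NOR N4 = L NOR L = H

N4 = L  N11 = H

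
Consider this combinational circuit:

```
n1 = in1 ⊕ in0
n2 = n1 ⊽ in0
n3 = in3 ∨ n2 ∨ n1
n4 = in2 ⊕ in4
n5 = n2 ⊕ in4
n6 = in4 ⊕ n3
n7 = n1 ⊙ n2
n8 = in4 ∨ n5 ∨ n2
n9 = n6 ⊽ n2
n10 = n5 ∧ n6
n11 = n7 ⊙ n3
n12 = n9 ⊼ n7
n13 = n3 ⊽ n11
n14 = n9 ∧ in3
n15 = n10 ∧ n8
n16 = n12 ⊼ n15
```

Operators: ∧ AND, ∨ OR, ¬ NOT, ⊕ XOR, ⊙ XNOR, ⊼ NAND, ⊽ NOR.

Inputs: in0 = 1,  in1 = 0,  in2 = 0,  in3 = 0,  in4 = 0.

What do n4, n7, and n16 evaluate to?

n4 = 0, n7 = 0, n16 = 1

n1 = in1 XOR in0 = 0 XOR 1 = 1
n2 = n1 NOR in0 = 1 NOR 1 = 0
n3 = in3 OR n2 OR n1 = 0 OR 0 OR 1 = 1
n4 = in2 XOR in4 = 0 XOR 0 = 0
n5 = n2 XOR in4 = 0 XOR 0 = 0
n6 = in4 XOR n3 = 0 XOR 1 = 1
n7 = n1 XNOR n2 = 1 XNOR 0 = 0
n8 = in4 OR n5 OR n2 = 0 OR 0 OR 0 = 0
n9 = n6 NOR n2 = 1 NOR 0 = 0
n10 = n5 AND n6 = 0 AND 1 = 0
n12 = n9 NAND n7 = 0 NAND 0 = 1
n15 = n10 AND n8 = 0 AND 0 = 0
n16 = n12 NAND n15 = 1 NAND 0 = 1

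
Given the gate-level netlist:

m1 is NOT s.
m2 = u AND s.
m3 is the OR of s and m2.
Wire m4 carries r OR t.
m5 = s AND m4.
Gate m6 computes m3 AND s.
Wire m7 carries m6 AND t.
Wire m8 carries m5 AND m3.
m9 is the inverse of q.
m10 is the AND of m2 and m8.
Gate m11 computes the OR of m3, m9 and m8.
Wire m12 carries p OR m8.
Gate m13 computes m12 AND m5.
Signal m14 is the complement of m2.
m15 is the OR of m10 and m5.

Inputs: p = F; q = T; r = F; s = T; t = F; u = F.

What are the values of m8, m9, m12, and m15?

m8 = F  m9 = F  m12 = F  m15 = F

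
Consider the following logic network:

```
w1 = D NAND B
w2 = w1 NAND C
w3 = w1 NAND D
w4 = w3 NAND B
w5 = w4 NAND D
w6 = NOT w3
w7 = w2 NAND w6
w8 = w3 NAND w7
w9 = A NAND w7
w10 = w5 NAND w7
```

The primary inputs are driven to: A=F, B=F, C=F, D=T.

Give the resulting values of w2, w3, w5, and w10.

w2 = T  w3 = F  w5 = F  w10 = T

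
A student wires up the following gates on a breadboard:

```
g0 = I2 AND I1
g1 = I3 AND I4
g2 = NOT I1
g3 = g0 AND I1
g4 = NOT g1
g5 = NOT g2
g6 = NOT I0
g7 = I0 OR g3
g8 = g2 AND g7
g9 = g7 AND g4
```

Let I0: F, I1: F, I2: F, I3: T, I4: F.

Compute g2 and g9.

g0 = I2 AND I1 = F AND F = F
g1 = I3 AND I4 = T AND F = F
g2 = NOT I1 = NOT F = T
g3 = g0 AND I1 = F AND F = F
g4 = NOT g1 = NOT F = T
g7 = I0 OR g3 = F OR F = F
g9 = g7 AND g4 = F AND T = F

g2 = T, g9 = F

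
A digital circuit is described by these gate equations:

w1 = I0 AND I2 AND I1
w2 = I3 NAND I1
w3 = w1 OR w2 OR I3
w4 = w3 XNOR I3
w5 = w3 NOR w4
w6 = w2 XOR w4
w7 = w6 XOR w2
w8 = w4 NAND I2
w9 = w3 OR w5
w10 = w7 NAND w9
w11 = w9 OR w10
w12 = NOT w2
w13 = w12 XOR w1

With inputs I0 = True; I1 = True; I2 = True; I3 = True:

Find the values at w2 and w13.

w2 = False  w13 = False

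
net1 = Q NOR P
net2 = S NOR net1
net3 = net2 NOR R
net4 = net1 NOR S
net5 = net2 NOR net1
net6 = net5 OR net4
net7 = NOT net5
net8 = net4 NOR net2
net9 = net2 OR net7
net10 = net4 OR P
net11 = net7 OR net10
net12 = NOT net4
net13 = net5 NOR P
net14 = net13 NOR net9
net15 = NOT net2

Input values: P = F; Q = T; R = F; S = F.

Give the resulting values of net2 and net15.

net1 = Q NOR P = T NOR F = F
net2 = S NOR net1 = F NOR F = T
net15 = NOT net2 = NOT T = F

net2 = T, net15 = F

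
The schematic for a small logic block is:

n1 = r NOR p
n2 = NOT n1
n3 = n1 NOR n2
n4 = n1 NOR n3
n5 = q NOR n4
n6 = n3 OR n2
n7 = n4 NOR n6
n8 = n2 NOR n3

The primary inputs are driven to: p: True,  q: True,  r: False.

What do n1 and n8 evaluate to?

n1 = r NOR p = False NOR True = False
n2 = NOT n1 = NOT False = True
n3 = n1 NOR n2 = False NOR True = False
n8 = n2 NOR n3 = True NOR False = False

n1 = False  n8 = False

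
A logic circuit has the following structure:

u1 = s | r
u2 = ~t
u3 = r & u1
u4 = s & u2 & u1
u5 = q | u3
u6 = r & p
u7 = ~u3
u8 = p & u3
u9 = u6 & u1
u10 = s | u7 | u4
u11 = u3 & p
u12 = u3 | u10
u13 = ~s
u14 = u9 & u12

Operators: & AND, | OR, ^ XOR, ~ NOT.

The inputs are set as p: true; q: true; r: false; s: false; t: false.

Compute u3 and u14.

u1 = s OR r = false OR false = false
u2 = NOT t = NOT false = true
u3 = r AND u1 = false AND false = false
u4 = s AND u2 AND u1 = false AND true AND false = false
u6 = r AND p = false AND true = false
u7 = NOT u3 = NOT false = true
u9 = u6 AND u1 = false AND false = false
u10 = s OR u7 OR u4 = false OR true OR false = true
u12 = u3 OR u10 = false OR true = true
u14 = u9 AND u12 = false AND true = false

u3 = false; u14 = false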